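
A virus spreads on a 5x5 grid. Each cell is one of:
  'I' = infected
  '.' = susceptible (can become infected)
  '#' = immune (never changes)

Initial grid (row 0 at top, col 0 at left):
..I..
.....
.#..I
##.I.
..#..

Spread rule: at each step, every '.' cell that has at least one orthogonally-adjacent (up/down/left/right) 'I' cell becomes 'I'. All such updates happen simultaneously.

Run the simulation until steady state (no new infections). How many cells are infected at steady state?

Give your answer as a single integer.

Step 0 (initial): 3 infected
Step 1: +8 new -> 11 infected
Step 2: +6 new -> 17 infected
Step 3: +1 new -> 18 infected
Step 4: +1 new -> 19 infected
Step 5: +0 new -> 19 infected

Answer: 19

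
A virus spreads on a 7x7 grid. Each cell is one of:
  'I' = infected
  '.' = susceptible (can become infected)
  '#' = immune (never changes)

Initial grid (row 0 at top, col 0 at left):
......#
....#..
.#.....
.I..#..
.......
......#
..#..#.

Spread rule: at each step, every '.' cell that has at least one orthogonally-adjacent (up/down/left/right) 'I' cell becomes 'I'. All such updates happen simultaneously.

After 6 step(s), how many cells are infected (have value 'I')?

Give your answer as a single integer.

Step 0 (initial): 1 infected
Step 1: +3 new -> 4 infected
Step 2: +6 new -> 10 infected
Step 3: +7 new -> 17 infected
Step 4: +8 new -> 25 infected
Step 5: +6 new -> 31 infected
Step 6: +7 new -> 38 infected

Answer: 38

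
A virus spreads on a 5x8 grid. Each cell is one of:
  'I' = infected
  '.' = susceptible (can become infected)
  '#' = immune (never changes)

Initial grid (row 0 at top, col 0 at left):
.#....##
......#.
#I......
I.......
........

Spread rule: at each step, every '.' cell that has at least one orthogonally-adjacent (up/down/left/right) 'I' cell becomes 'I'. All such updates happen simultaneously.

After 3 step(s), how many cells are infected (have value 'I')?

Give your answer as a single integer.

Answer: 17

Derivation:
Step 0 (initial): 2 infected
Step 1: +4 new -> 6 infected
Step 2: +5 new -> 11 infected
Step 3: +6 new -> 17 infected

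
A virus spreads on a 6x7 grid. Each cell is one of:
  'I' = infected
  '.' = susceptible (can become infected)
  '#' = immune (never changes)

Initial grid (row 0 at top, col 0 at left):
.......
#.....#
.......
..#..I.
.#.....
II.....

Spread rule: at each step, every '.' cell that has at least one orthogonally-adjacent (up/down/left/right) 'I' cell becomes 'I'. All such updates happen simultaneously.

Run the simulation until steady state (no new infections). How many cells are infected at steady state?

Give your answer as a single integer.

Step 0 (initial): 3 infected
Step 1: +6 new -> 9 infected
Step 2: +10 new -> 19 infected
Step 3: +8 new -> 27 infected
Step 4: +5 new -> 32 infected
Step 5: +3 new -> 35 infected
Step 6: +2 new -> 37 infected
Step 7: +1 new -> 38 infected
Step 8: +0 new -> 38 infected

Answer: 38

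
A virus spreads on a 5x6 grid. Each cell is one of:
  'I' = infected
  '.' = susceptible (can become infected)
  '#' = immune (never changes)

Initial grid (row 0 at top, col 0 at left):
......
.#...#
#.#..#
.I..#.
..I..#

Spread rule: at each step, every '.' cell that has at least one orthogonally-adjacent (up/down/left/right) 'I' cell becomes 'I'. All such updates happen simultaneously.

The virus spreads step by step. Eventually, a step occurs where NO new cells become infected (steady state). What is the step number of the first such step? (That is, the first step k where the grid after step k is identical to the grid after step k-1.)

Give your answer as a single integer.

Step 0 (initial): 2 infected
Step 1: +5 new -> 7 infected
Step 2: +3 new -> 10 infected
Step 3: +1 new -> 11 infected
Step 4: +2 new -> 13 infected
Step 5: +3 new -> 16 infected
Step 6: +2 new -> 18 infected
Step 7: +2 new -> 20 infected
Step 8: +1 new -> 21 infected
Step 9: +1 new -> 22 infected
Step 10: +0 new -> 22 infected

Answer: 10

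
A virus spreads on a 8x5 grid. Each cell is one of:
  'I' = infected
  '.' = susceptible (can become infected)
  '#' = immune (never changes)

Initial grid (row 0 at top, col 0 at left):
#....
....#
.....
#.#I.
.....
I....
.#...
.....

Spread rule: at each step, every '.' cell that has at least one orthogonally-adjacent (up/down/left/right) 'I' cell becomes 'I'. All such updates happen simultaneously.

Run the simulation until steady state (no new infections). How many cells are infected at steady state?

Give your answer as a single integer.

Step 0 (initial): 2 infected
Step 1: +6 new -> 8 infected
Step 2: +9 new -> 17 infected
Step 3: +8 new -> 25 infected
Step 4: +7 new -> 32 infected
Step 5: +3 new -> 35 infected
Step 6: +0 new -> 35 infected

Answer: 35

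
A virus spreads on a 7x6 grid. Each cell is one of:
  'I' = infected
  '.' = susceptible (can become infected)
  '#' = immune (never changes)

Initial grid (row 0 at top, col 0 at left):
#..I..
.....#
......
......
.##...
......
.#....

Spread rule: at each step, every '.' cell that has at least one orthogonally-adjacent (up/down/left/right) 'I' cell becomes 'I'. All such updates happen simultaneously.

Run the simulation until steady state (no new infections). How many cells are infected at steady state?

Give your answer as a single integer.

Step 0 (initial): 1 infected
Step 1: +3 new -> 4 infected
Step 2: +5 new -> 9 infected
Step 3: +4 new -> 13 infected
Step 4: +6 new -> 19 infected
Step 5: +5 new -> 24 infected
Step 6: +5 new -> 29 infected
Step 7: +5 new -> 34 infected
Step 8: +2 new -> 36 infected
Step 9: +1 new -> 37 infected
Step 10: +0 new -> 37 infected

Answer: 37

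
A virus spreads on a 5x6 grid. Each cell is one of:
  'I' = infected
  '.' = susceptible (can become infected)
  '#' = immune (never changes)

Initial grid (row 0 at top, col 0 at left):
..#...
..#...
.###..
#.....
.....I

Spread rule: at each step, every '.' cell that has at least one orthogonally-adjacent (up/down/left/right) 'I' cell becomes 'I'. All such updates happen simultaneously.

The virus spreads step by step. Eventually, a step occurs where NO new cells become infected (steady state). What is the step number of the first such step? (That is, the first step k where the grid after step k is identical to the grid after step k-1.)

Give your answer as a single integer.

Step 0 (initial): 1 infected
Step 1: +2 new -> 3 infected
Step 2: +3 new -> 6 infected
Step 3: +4 new -> 10 infected
Step 4: +4 new -> 14 infected
Step 5: +4 new -> 18 infected
Step 6: +1 new -> 19 infected
Step 7: +0 new -> 19 infected

Answer: 7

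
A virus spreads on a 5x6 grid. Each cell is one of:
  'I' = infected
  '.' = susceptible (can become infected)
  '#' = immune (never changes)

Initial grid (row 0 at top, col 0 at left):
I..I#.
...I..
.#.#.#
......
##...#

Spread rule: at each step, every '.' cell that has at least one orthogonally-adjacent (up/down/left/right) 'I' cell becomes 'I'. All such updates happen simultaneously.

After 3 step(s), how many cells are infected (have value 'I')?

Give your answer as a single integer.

Step 0 (initial): 3 infected
Step 1: +5 new -> 8 infected
Step 2: +5 new -> 13 infected
Step 3: +4 new -> 17 infected

Answer: 17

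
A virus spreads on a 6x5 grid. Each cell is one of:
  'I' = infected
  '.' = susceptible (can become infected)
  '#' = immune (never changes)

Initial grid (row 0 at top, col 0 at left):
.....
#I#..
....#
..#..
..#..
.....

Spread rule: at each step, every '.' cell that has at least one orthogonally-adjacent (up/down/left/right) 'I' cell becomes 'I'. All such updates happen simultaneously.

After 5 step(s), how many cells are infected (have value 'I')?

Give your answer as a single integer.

Step 0 (initial): 1 infected
Step 1: +2 new -> 3 infected
Step 2: +5 new -> 8 infected
Step 3: +4 new -> 12 infected
Step 4: +5 new -> 17 infected
Step 5: +5 new -> 22 infected

Answer: 22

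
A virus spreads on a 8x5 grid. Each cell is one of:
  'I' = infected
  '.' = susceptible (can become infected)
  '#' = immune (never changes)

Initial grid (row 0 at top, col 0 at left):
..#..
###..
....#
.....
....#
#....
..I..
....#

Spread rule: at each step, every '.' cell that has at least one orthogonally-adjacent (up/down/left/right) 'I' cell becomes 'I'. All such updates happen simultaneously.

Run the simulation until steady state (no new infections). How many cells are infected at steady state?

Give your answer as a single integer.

Answer: 30

Derivation:
Step 0 (initial): 1 infected
Step 1: +4 new -> 5 infected
Step 2: +7 new -> 12 infected
Step 3: +5 new -> 17 infected
Step 4: +4 new -> 21 infected
Step 5: +4 new -> 25 infected
Step 6: +2 new -> 27 infected
Step 7: +2 new -> 29 infected
Step 8: +1 new -> 30 infected
Step 9: +0 new -> 30 infected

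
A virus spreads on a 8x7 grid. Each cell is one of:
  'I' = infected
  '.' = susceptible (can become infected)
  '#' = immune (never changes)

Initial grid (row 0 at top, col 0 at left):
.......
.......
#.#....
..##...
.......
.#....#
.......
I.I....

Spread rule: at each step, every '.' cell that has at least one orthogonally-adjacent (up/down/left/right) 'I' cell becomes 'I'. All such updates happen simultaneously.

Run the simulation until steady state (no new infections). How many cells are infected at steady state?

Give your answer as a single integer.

Answer: 50

Derivation:
Step 0 (initial): 2 infected
Step 1: +4 new -> 6 infected
Step 2: +5 new -> 11 infected
Step 3: +5 new -> 16 infected
Step 4: +6 new -> 22 infected
Step 5: +4 new -> 26 infected
Step 6: +3 new -> 29 infected
Step 7: +4 new -> 33 infected
Step 8: +7 new -> 40 infected
Step 9: +6 new -> 46 infected
Step 10: +3 new -> 49 infected
Step 11: +1 new -> 50 infected
Step 12: +0 new -> 50 infected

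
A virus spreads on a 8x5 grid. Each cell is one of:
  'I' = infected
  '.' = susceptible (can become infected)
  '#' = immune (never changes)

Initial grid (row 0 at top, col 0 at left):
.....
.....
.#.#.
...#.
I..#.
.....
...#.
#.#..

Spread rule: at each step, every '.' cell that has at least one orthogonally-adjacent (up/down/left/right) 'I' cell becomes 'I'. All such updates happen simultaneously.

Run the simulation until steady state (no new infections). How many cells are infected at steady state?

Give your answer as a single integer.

Answer: 33

Derivation:
Step 0 (initial): 1 infected
Step 1: +3 new -> 4 infected
Step 2: +5 new -> 9 infected
Step 3: +4 new -> 13 infected
Step 4: +6 new -> 19 infected
Step 5: +3 new -> 22 infected
Step 6: +4 new -> 26 infected
Step 7: +4 new -> 30 infected
Step 8: +3 new -> 33 infected
Step 9: +0 new -> 33 infected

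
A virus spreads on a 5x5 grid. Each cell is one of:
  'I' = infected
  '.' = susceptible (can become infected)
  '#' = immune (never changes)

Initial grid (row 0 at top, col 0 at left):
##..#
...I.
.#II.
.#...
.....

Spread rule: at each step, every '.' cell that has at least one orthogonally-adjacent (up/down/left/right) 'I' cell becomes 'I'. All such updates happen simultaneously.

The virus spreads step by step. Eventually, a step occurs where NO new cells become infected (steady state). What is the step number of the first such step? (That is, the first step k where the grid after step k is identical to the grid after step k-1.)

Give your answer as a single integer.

Step 0 (initial): 3 infected
Step 1: +6 new -> 9 infected
Step 2: +5 new -> 14 infected
Step 3: +3 new -> 17 infected
Step 4: +2 new -> 19 infected
Step 5: +1 new -> 20 infected
Step 6: +0 new -> 20 infected

Answer: 6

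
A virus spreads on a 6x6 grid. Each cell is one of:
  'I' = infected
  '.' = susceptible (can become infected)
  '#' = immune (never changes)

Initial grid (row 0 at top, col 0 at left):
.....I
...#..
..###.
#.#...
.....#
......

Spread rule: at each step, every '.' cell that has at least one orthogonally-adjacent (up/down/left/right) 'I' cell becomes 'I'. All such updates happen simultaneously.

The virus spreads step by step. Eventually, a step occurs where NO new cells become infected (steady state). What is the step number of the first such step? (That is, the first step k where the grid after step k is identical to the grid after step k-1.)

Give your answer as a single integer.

Answer: 11

Derivation:
Step 0 (initial): 1 infected
Step 1: +2 new -> 3 infected
Step 2: +3 new -> 6 infected
Step 3: +2 new -> 8 infected
Step 4: +3 new -> 11 infected
Step 5: +4 new -> 15 infected
Step 6: +4 new -> 19 infected
Step 7: +5 new -> 24 infected
Step 8: +2 new -> 26 infected
Step 9: +2 new -> 28 infected
Step 10: +1 new -> 29 infected
Step 11: +0 new -> 29 infected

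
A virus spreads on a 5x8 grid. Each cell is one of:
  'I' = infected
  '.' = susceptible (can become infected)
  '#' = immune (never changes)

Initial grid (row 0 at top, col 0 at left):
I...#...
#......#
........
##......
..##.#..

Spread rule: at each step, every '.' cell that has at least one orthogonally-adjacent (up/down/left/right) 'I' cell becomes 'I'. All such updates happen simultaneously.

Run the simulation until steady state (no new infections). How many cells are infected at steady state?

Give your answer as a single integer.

Answer: 30

Derivation:
Step 0 (initial): 1 infected
Step 1: +1 new -> 2 infected
Step 2: +2 new -> 4 infected
Step 3: +3 new -> 7 infected
Step 4: +3 new -> 10 infected
Step 5: +3 new -> 13 infected
Step 6: +3 new -> 16 infected
Step 7: +4 new -> 20 infected
Step 8: +4 new -> 24 infected
Step 9: +3 new -> 27 infected
Step 10: +2 new -> 29 infected
Step 11: +1 new -> 30 infected
Step 12: +0 new -> 30 infected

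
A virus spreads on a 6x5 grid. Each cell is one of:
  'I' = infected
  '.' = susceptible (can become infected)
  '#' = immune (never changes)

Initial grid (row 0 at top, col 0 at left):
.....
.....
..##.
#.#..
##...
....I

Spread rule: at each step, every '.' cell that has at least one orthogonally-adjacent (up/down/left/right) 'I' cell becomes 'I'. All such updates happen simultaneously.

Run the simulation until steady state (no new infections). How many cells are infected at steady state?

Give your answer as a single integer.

Answer: 24

Derivation:
Step 0 (initial): 1 infected
Step 1: +2 new -> 3 infected
Step 2: +3 new -> 6 infected
Step 3: +4 new -> 10 infected
Step 4: +2 new -> 12 infected
Step 5: +2 new -> 14 infected
Step 6: +2 new -> 16 infected
Step 7: +2 new -> 18 infected
Step 8: +3 new -> 21 infected
Step 9: +3 new -> 24 infected
Step 10: +0 new -> 24 infected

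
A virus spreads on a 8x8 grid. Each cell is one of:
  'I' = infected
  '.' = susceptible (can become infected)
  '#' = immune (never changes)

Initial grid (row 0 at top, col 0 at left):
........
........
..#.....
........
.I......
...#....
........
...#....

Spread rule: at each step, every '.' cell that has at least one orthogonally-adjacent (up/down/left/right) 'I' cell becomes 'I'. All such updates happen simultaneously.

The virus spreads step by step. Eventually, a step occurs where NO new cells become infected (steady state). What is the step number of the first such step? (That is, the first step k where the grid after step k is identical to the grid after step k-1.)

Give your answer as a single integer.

Step 0 (initial): 1 infected
Step 1: +4 new -> 5 infected
Step 2: +7 new -> 12 infected
Step 3: +7 new -> 19 infected
Step 4: +10 new -> 29 infected
Step 5: +8 new -> 37 infected
Step 6: +8 new -> 45 infected
Step 7: +7 new -> 52 infected
Step 8: +5 new -> 57 infected
Step 9: +3 new -> 60 infected
Step 10: +1 new -> 61 infected
Step 11: +0 new -> 61 infected

Answer: 11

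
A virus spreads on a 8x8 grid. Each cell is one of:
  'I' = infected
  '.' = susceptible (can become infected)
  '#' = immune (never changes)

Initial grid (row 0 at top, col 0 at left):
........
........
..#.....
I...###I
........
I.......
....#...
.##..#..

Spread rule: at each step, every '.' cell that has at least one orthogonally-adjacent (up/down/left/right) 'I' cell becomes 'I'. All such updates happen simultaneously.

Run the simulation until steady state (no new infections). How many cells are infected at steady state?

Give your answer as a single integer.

Answer: 56

Derivation:
Step 0 (initial): 3 infected
Step 1: +7 new -> 10 infected
Step 2: +11 new -> 21 infected
Step 3: +12 new -> 33 infected
Step 4: +13 new -> 46 infected
Step 5: +7 new -> 53 infected
Step 6: +3 new -> 56 infected
Step 7: +0 new -> 56 infected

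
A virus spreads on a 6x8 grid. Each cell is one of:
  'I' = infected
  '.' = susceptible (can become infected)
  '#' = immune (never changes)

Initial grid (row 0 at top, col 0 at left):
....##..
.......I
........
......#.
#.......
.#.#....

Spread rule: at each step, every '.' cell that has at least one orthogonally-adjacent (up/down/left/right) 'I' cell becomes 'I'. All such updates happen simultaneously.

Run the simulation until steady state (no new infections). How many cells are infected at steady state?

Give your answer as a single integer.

Answer: 41

Derivation:
Step 0 (initial): 1 infected
Step 1: +3 new -> 4 infected
Step 2: +4 new -> 8 infected
Step 3: +3 new -> 11 infected
Step 4: +5 new -> 16 infected
Step 5: +6 new -> 22 infected
Step 6: +6 new -> 28 infected
Step 7: +6 new -> 34 infected
Step 8: +4 new -> 38 infected
Step 9: +3 new -> 41 infected
Step 10: +0 new -> 41 infected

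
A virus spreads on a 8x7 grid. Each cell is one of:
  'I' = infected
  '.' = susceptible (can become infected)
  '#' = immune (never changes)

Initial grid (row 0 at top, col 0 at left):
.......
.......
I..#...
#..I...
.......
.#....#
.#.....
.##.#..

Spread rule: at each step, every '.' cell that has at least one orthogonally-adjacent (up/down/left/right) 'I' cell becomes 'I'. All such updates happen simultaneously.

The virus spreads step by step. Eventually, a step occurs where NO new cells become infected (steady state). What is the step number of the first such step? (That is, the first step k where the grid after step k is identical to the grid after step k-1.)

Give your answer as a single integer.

Step 0 (initial): 2 infected
Step 1: +5 new -> 7 infected
Step 2: +9 new -> 16 infected
Step 3: +10 new -> 26 infected
Step 4: +11 new -> 37 infected
Step 5: +5 new -> 42 infected
Step 6: +4 new -> 46 infected
Step 7: +2 new -> 48 infected
Step 8: +0 new -> 48 infected

Answer: 8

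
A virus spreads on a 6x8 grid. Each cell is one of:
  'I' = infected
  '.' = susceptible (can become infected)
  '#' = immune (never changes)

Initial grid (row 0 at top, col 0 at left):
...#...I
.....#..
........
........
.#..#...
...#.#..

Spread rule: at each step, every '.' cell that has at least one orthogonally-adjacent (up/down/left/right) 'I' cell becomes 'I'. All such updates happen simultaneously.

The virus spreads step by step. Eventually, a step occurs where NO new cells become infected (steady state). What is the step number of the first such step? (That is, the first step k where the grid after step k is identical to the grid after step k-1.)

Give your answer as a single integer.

Step 0 (initial): 1 infected
Step 1: +2 new -> 3 infected
Step 2: +3 new -> 6 infected
Step 3: +3 new -> 9 infected
Step 4: +4 new -> 13 infected
Step 5: +5 new -> 18 infected
Step 6: +5 new -> 23 infected
Step 7: +4 new -> 27 infected
Step 8: +5 new -> 32 infected
Step 9: +4 new -> 36 infected
Step 10: +2 new -> 38 infected
Step 11: +2 new -> 40 infected
Step 12: +1 new -> 41 infected
Step 13: +0 new -> 41 infected

Answer: 13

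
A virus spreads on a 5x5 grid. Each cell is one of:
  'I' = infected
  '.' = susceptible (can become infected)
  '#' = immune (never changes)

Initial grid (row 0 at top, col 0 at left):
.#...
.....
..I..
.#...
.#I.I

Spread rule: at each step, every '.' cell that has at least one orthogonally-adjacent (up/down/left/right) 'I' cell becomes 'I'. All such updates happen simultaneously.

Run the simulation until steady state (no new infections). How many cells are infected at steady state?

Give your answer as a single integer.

Answer: 22

Derivation:
Step 0 (initial): 3 infected
Step 1: +6 new -> 9 infected
Step 2: +6 new -> 15 infected
Step 3: +4 new -> 19 infected
Step 4: +3 new -> 22 infected
Step 5: +0 new -> 22 infected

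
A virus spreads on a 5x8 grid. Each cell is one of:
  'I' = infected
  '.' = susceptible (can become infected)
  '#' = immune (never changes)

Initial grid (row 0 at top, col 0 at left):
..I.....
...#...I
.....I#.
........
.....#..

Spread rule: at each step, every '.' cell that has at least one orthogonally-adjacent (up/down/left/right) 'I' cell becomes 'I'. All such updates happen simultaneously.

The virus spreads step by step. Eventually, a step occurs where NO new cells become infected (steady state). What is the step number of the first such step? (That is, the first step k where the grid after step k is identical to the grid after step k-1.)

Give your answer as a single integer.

Answer: 7

Derivation:
Step 0 (initial): 3 infected
Step 1: +9 new -> 12 infected
Step 2: +11 new -> 23 infected
Step 3: +7 new -> 30 infected
Step 4: +4 new -> 34 infected
Step 5: +2 new -> 36 infected
Step 6: +1 new -> 37 infected
Step 7: +0 new -> 37 infected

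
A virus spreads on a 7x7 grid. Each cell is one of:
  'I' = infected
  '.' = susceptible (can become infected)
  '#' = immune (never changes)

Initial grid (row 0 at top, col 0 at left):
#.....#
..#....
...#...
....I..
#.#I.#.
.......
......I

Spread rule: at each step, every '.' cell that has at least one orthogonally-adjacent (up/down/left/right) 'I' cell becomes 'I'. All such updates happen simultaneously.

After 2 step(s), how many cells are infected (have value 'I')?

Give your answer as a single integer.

Answer: 20

Derivation:
Step 0 (initial): 3 infected
Step 1: +7 new -> 10 infected
Step 2: +10 new -> 20 infected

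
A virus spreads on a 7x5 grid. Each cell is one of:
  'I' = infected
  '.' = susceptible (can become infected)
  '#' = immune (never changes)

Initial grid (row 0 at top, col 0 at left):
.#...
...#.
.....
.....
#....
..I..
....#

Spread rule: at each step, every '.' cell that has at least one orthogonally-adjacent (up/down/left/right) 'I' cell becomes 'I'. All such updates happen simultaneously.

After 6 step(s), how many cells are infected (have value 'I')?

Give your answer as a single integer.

Answer: 29

Derivation:
Step 0 (initial): 1 infected
Step 1: +4 new -> 5 infected
Step 2: +7 new -> 12 infected
Step 3: +5 new -> 17 infected
Step 4: +5 new -> 22 infected
Step 5: +4 new -> 26 infected
Step 6: +3 new -> 29 infected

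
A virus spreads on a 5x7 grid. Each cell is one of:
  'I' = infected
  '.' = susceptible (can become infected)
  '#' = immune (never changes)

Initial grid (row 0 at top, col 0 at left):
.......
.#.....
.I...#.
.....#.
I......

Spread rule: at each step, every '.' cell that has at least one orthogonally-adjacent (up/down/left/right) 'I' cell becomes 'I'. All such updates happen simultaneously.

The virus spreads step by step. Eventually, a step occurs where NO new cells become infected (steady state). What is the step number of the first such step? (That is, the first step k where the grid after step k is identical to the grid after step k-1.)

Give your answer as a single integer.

Step 0 (initial): 2 infected
Step 1: +5 new -> 7 infected
Step 2: +5 new -> 12 infected
Step 3: +6 new -> 18 infected
Step 4: +5 new -> 23 infected
Step 5: +3 new -> 26 infected
Step 6: +3 new -> 29 infected
Step 7: +3 new -> 32 infected
Step 8: +0 new -> 32 infected

Answer: 8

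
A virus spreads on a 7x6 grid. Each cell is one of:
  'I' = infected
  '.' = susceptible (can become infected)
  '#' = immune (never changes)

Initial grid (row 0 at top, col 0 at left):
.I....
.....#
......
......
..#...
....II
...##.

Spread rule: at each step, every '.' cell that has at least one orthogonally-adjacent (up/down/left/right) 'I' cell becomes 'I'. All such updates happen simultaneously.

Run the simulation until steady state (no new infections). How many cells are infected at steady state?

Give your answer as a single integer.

Answer: 38

Derivation:
Step 0 (initial): 3 infected
Step 1: +7 new -> 10 infected
Step 2: +8 new -> 18 infected
Step 3: +10 new -> 28 infected
Step 4: +8 new -> 36 infected
Step 5: +2 new -> 38 infected
Step 6: +0 new -> 38 infected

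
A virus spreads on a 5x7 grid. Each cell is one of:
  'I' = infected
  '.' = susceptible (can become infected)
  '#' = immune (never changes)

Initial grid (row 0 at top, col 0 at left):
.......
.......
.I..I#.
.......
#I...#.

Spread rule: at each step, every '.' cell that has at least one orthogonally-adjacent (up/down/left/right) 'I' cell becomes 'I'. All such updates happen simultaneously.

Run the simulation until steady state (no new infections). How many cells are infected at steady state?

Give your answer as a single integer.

Step 0 (initial): 3 infected
Step 1: +8 new -> 11 infected
Step 2: +12 new -> 23 infected
Step 3: +6 new -> 29 infected
Step 4: +3 new -> 32 infected
Step 5: +0 new -> 32 infected

Answer: 32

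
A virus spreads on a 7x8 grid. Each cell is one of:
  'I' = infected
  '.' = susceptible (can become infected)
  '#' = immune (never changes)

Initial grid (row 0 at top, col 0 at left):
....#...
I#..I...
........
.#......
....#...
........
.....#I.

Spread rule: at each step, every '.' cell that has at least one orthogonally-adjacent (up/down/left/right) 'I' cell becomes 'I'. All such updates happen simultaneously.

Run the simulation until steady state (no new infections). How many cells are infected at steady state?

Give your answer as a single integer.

Answer: 51

Derivation:
Step 0 (initial): 3 infected
Step 1: +7 new -> 10 infected
Step 2: +13 new -> 23 infected
Step 3: +12 new -> 35 infected
Step 4: +9 new -> 44 infected
Step 5: +5 new -> 49 infected
Step 6: +2 new -> 51 infected
Step 7: +0 new -> 51 infected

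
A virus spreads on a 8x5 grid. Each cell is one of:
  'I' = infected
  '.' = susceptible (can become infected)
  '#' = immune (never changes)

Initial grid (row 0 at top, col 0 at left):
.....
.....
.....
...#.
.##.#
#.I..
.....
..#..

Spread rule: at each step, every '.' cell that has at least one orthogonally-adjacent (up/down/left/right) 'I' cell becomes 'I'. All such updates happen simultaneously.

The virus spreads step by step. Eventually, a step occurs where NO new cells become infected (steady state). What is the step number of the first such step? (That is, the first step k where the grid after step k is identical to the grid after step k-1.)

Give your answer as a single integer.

Answer: 5

Derivation:
Step 0 (initial): 1 infected
Step 1: +3 new -> 4 infected
Step 2: +4 new -> 8 infected
Step 3: +4 new -> 12 infected
Step 4: +2 new -> 14 infected
Step 5: +0 new -> 14 infected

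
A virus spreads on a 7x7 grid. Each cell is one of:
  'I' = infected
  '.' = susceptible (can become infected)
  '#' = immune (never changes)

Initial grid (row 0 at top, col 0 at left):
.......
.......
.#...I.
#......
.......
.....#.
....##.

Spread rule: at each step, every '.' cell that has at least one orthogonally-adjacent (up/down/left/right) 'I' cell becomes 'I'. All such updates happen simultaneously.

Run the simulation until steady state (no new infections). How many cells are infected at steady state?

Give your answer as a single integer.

Step 0 (initial): 1 infected
Step 1: +4 new -> 5 infected
Step 2: +7 new -> 12 infected
Step 3: +7 new -> 19 infected
Step 4: +6 new -> 25 infected
Step 5: +6 new -> 31 infected
Step 6: +5 new -> 36 infected
Step 7: +5 new -> 41 infected
Step 8: +2 new -> 43 infected
Step 9: +1 new -> 44 infected
Step 10: +0 new -> 44 infected

Answer: 44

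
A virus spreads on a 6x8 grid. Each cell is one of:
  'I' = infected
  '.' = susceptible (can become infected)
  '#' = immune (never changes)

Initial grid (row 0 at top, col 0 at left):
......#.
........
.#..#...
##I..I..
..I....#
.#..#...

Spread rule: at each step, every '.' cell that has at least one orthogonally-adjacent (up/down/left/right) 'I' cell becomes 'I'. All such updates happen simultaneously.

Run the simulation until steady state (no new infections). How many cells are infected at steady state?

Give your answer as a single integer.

Answer: 40

Derivation:
Step 0 (initial): 3 infected
Step 1: +9 new -> 12 infected
Step 2: +10 new -> 22 infected
Step 3: +9 new -> 31 infected
Step 4: +6 new -> 37 infected
Step 5: +3 new -> 40 infected
Step 6: +0 new -> 40 infected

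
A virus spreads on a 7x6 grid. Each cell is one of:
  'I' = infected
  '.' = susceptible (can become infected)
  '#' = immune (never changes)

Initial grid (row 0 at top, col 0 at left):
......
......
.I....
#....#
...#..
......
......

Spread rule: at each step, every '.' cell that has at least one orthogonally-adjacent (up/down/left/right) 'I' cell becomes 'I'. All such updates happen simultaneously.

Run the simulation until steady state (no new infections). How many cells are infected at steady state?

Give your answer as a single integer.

Step 0 (initial): 1 infected
Step 1: +4 new -> 5 infected
Step 2: +6 new -> 11 infected
Step 3: +8 new -> 19 infected
Step 4: +7 new -> 26 infected
Step 5: +6 new -> 32 infected
Step 6: +4 new -> 36 infected
Step 7: +2 new -> 38 infected
Step 8: +1 new -> 39 infected
Step 9: +0 new -> 39 infected

Answer: 39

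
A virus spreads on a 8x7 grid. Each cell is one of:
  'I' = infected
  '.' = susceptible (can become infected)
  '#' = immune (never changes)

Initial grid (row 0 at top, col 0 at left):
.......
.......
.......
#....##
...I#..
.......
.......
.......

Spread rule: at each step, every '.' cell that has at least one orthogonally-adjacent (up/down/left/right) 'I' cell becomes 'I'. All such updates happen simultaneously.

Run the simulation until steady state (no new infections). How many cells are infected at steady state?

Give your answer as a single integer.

Answer: 52

Derivation:
Step 0 (initial): 1 infected
Step 1: +3 new -> 4 infected
Step 2: +7 new -> 11 infected
Step 3: +10 new -> 21 infected
Step 4: +12 new -> 33 infected
Step 5: +11 new -> 44 infected
Step 6: +6 new -> 50 infected
Step 7: +2 new -> 52 infected
Step 8: +0 new -> 52 infected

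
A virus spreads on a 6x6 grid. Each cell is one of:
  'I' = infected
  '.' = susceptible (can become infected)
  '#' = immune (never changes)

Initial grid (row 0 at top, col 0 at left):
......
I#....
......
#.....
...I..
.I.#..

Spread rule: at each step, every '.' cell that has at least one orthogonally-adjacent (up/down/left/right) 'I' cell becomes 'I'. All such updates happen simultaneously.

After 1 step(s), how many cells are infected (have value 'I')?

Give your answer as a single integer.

Answer: 11

Derivation:
Step 0 (initial): 3 infected
Step 1: +8 new -> 11 infected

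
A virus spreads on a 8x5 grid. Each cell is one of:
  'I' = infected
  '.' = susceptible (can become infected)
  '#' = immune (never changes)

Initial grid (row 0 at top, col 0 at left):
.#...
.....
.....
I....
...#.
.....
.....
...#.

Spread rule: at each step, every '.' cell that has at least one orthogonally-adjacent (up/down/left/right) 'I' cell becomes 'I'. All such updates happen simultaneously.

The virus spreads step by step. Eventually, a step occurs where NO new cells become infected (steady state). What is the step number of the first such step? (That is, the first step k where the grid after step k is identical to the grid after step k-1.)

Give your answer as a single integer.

Step 0 (initial): 1 infected
Step 1: +3 new -> 4 infected
Step 2: +5 new -> 9 infected
Step 3: +7 new -> 16 infected
Step 4: +6 new -> 22 infected
Step 5: +7 new -> 29 infected
Step 6: +5 new -> 34 infected
Step 7: +2 new -> 36 infected
Step 8: +1 new -> 37 infected
Step 9: +0 new -> 37 infected

Answer: 9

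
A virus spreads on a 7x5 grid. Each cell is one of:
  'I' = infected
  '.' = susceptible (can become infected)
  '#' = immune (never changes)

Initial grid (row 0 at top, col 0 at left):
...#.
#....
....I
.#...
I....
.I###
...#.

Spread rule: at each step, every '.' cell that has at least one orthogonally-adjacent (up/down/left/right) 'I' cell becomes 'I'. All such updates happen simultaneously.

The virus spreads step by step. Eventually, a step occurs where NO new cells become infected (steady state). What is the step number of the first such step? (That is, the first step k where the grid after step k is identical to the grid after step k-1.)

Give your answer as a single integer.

Answer: 7

Derivation:
Step 0 (initial): 3 infected
Step 1: +7 new -> 10 infected
Step 2: +9 new -> 19 infected
Step 3: +4 new -> 23 infected
Step 4: +2 new -> 25 infected
Step 5: +1 new -> 26 infected
Step 6: +1 new -> 27 infected
Step 7: +0 new -> 27 infected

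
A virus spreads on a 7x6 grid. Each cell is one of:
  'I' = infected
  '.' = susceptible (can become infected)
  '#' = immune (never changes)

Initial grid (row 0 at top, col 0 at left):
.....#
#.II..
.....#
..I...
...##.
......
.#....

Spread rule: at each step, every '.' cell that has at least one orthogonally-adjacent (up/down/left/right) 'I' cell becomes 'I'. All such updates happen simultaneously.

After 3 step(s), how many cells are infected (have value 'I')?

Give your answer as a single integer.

Answer: 28

Derivation:
Step 0 (initial): 3 infected
Step 1: +9 new -> 12 infected
Step 2: +9 new -> 21 infected
Step 3: +7 new -> 28 infected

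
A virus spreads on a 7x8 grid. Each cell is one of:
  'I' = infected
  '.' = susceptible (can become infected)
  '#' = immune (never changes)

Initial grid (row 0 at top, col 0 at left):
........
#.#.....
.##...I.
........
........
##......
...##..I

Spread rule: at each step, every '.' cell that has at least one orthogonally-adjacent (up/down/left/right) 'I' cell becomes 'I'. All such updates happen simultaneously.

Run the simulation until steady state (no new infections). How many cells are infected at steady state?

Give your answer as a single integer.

Answer: 48

Derivation:
Step 0 (initial): 2 infected
Step 1: +6 new -> 8 infected
Step 2: +10 new -> 18 infected
Step 3: +7 new -> 25 infected
Step 4: +5 new -> 30 infected
Step 5: +4 new -> 34 infected
Step 6: +4 new -> 38 infected
Step 7: +4 new -> 42 infected
Step 8: +5 new -> 47 infected
Step 9: +1 new -> 48 infected
Step 10: +0 new -> 48 infected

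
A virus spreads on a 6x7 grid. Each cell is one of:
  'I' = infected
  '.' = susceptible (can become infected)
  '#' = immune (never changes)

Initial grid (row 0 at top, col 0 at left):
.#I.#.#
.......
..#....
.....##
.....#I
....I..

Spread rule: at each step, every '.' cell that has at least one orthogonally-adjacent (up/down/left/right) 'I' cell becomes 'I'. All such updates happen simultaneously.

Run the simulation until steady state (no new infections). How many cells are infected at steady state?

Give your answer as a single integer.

Step 0 (initial): 3 infected
Step 1: +6 new -> 9 infected
Step 2: +5 new -> 14 infected
Step 3: +8 new -> 22 infected
Step 4: +8 new -> 30 infected
Step 5: +5 new -> 35 infected
Step 6: +0 new -> 35 infected

Answer: 35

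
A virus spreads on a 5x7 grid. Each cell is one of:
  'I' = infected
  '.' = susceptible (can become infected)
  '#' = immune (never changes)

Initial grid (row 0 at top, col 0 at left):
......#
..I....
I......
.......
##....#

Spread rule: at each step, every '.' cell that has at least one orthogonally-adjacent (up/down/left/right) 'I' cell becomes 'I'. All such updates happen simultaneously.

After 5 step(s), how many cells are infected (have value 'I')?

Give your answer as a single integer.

Step 0 (initial): 2 infected
Step 1: +7 new -> 9 infected
Step 2: +7 new -> 16 infected
Step 3: +5 new -> 21 infected
Step 4: +5 new -> 26 infected
Step 5: +3 new -> 29 infected

Answer: 29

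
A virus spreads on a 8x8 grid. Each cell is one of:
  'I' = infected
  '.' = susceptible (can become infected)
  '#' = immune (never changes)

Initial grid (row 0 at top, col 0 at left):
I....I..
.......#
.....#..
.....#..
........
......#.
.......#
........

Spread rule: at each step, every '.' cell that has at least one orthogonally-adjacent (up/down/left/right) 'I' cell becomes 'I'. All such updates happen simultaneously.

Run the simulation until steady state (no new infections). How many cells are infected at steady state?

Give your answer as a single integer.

Answer: 59

Derivation:
Step 0 (initial): 2 infected
Step 1: +5 new -> 7 infected
Step 2: +7 new -> 14 infected
Step 3: +6 new -> 20 infected
Step 4: +7 new -> 27 infected
Step 5: +7 new -> 34 infected
Step 6: +7 new -> 41 infected
Step 7: +7 new -> 48 infected
Step 8: +5 new -> 53 infected
Step 9: +4 new -> 57 infected
Step 10: +1 new -> 58 infected
Step 11: +1 new -> 59 infected
Step 12: +0 new -> 59 infected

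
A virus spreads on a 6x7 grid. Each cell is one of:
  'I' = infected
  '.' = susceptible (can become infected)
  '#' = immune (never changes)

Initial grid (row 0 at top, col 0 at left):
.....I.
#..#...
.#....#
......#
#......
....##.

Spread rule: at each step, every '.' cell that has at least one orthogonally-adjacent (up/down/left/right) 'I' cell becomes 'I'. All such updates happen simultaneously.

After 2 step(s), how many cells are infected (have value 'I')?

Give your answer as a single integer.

Step 0 (initial): 1 infected
Step 1: +3 new -> 4 infected
Step 2: +4 new -> 8 infected

Answer: 8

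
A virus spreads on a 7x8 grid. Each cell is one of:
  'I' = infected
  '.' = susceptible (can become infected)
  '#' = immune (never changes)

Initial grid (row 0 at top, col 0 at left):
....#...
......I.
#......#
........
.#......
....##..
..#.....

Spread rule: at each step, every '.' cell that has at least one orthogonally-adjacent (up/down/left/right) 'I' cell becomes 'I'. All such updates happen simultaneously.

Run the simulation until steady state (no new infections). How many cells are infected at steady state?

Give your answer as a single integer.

Answer: 49

Derivation:
Step 0 (initial): 1 infected
Step 1: +4 new -> 5 infected
Step 2: +5 new -> 10 infected
Step 3: +5 new -> 15 infected
Step 4: +7 new -> 22 infected
Step 5: +7 new -> 29 infected
Step 6: +7 new -> 36 infected
Step 7: +5 new -> 41 infected
Step 8: +3 new -> 44 infected
Step 9: +2 new -> 46 infected
Step 10: +2 new -> 48 infected
Step 11: +1 new -> 49 infected
Step 12: +0 new -> 49 infected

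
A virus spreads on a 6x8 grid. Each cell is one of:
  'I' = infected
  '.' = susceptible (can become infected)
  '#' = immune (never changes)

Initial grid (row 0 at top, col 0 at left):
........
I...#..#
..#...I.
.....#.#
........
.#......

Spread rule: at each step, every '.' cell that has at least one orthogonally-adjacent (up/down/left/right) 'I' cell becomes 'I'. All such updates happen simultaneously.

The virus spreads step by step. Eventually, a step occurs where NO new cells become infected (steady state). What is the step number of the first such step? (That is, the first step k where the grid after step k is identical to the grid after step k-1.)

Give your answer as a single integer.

Answer: 7

Derivation:
Step 0 (initial): 2 infected
Step 1: +7 new -> 9 infected
Step 2: +8 new -> 17 infected
Step 3: +11 new -> 28 infected
Step 4: +9 new -> 37 infected
Step 5: +3 new -> 40 infected
Step 6: +2 new -> 42 infected
Step 7: +0 new -> 42 infected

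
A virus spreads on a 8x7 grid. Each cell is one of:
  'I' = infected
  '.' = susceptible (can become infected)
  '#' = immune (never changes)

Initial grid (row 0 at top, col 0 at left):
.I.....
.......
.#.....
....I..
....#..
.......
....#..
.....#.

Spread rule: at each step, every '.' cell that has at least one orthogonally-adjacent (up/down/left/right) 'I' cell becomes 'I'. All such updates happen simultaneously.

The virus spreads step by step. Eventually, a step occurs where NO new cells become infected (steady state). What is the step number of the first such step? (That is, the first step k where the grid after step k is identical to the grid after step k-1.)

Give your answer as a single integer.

Answer: 9

Derivation:
Step 0 (initial): 2 infected
Step 1: +6 new -> 8 infected
Step 2: +10 new -> 18 infected
Step 3: +11 new -> 29 infected
Step 4: +9 new -> 38 infected
Step 5: +6 new -> 44 infected
Step 6: +5 new -> 49 infected
Step 7: +2 new -> 51 infected
Step 8: +1 new -> 52 infected
Step 9: +0 new -> 52 infected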